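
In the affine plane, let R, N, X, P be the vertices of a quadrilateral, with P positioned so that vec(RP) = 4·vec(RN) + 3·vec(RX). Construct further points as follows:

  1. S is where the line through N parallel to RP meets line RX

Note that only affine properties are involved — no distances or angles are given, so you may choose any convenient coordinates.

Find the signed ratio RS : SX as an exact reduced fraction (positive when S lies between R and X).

Choose coordinates R = (0, 0), N = (1, 0), X = (0, 1), P = (4, 3).
1. S is where the line through N parallel to RP meets line RX ⇒ S = (0, -3/4)
S = R + t·(X−R) with t = -3/4, so RS:SX = t:(1−t) = -3/4:7/4

RS:SX = -3/7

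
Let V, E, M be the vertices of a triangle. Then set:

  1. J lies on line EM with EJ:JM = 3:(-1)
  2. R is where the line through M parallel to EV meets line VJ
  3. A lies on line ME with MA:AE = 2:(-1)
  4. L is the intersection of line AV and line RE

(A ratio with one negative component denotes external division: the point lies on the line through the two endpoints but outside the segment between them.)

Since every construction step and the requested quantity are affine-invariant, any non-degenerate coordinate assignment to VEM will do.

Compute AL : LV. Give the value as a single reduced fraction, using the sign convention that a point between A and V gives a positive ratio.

Assign V = (0, 0), E = (1, 0), M = (0, 1) — the answer is frame-independent, so this choice is without loss of generality.
1. J lies on line EM with EJ:JM = 3:(-1) ⇒ J = (-1/2, 3/2)
2. R is where the line through M parallel to EV meets line VJ ⇒ R = (-1/3, 1)
3. A lies on line ME with MA:AE = 2:(-1) ⇒ A = (2, -1)
4. L is the intersection of line AV and line RE ⇒ L = (3, -3/2)
L = A + t·(V−A) with t = -1/2, so AL:LV = t:(1−t) = -1/2:3/2

AL:LV = -1/3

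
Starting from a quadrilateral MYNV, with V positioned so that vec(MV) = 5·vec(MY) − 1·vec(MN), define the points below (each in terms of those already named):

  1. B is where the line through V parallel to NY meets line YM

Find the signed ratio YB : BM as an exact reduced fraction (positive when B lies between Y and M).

Assign M = (0, 0), Y = (1, 0), N = (0, 1), V = (5, -1) — the answer is frame-independent, so this choice is without loss of generality.
1. B is where the line through V parallel to NY meets line YM ⇒ B = (4, 0)
B = Y + t·(M−Y) with t = -3, so YB:BM = t:(1−t) = -3:4

YB:BM = -3/4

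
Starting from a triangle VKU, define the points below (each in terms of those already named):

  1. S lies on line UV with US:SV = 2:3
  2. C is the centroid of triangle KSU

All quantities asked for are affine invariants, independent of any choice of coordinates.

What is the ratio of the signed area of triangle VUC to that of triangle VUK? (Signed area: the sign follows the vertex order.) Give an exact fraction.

[VUC]:[VUK] = 1/3

Work in coordinates with V = (0, 0), K = (1, 0), U = (0, 1).
1. S lies on line UV with US:SV = 2:3 ⇒ S = (0, 3/5)
2. C is the centroid of triangle KSU ⇒ C = (1/3, 8/15)
2·[VUC] = -1/3, 2·[VUK] = -1
[VUC]:[VUK] = -1/3:-1 = 1/3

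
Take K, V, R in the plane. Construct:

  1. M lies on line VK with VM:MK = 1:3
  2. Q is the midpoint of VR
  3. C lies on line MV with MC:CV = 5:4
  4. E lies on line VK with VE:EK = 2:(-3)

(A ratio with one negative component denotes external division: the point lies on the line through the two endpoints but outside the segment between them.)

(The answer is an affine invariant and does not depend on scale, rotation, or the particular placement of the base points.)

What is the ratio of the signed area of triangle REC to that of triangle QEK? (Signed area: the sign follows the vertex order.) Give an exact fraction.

Assign K = (0, 0), V = (1, 0), R = (0, 1) — the answer is frame-independent, so this choice is without loss of generality.
1. M lies on line VK with VM:MK = 1:3 ⇒ M = (3/4, 0)
2. Q is the midpoint of VR ⇒ Q = (1/2, 1/2)
3. C lies on line MV with MC:CV = 5:4 ⇒ C = (8/9, 0)
4. E lies on line VK with VE:EK = 2:(-3) ⇒ E = (3, 0)
2·[REC] = -19/9, 2·[QEK] = -3/2
[REC]:[QEK] = -19/9:-3/2 = 38/27

[REC]:[QEK] = 38/27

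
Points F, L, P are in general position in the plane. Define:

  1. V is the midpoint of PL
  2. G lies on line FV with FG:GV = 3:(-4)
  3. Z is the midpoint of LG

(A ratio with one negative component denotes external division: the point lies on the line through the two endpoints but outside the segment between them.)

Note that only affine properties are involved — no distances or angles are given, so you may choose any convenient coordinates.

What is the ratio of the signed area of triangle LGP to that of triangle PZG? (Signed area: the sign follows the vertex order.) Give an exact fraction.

[LGP]:[PZG] = 2

Assign F = (0, 0), L = (1, 0), P = (0, 1) — the answer is frame-independent, so this choice is without loss of generality.
1. V is the midpoint of PL ⇒ V = (1/2, 1/2)
2. G lies on line FV with FG:GV = 3:(-4) ⇒ G = (-3/2, -3/2)
3. Z is the midpoint of LG ⇒ Z = (-1/4, -3/4)
2·[LGP] = -4, 2·[PZG] = -2
[LGP]:[PZG] = -4:-2 = 2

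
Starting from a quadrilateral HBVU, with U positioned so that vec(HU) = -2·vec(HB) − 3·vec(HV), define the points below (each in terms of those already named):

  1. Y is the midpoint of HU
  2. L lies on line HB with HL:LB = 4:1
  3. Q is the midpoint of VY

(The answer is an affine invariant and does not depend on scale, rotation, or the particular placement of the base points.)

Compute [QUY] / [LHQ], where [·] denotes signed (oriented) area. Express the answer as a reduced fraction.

[QUY]:[LHQ] = 5/2

Assign H = (0, 0), B = (1, 0), V = (0, 1), U = (-2, -3) — the answer is frame-independent, so this choice is without loss of generality.
1. Y is the midpoint of HU ⇒ Y = (-1, -3/2)
2. L lies on line HB with HL:LB = 4:1 ⇒ L = (4/5, 0)
3. Q is the midpoint of VY ⇒ Q = (-1/2, -1/4)
2·[QUY] = 1/2, 2·[LHQ] = 1/5
[QUY]:[LHQ] = 1/2:1/5 = 5/2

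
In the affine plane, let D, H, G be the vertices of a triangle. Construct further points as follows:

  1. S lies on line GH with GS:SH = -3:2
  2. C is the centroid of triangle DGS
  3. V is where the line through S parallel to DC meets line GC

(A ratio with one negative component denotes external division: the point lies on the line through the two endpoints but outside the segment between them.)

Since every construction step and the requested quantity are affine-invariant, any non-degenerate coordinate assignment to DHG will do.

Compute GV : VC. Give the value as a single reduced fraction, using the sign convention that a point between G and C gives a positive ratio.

GV:VC = -2

Assign D = (0, 0), H = (1, 0), G = (0, 1) — the answer is frame-independent, so this choice is without loss of generality.
1. S lies on line GH with GS:SH = -3:2 ⇒ S = (3, -2)
2. C is the centroid of triangle DGS ⇒ C = (1, -1/3)
3. V is where the line through S parallel to DC meets line GC ⇒ V = (2, -5/3)
V = G + t·(C−G) with t = 2, so GV:VC = t:(1−t) = 2:-1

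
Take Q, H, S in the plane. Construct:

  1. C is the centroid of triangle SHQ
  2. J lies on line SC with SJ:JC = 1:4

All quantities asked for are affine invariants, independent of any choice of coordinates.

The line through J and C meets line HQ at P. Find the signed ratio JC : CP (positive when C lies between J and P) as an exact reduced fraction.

Work in coordinates with Q = (0, 0), H = (1, 0), S = (0, 1).
1. C is the centroid of triangle SHQ ⇒ C = (1/3, 1/3)
2. J lies on line SC with SJ:JC = 1:4 ⇒ J = (1/15, 13/15)
line JC meets HQ at P = (1/2, 0)
C = J + t·(P−J) with t = 8/13, so JC:CP = 8/13:5/13

JC:CP = 8/5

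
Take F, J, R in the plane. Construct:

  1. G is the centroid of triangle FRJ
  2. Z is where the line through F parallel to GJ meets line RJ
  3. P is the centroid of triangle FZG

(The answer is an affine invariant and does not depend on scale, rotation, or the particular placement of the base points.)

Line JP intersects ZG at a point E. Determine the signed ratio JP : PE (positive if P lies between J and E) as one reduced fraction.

Assign F = (0, 0), J = (1, 0), R = (0, 1) — the answer is frame-independent, so this choice is without loss of generality.
1. G is the centroid of triangle FRJ ⇒ G = (1/3, 1/3)
2. Z is where the line through F parallel to GJ meets line RJ ⇒ Z = (2, -1)
3. P is the centroid of triangle FZG ⇒ P = (7/9, -2/9)
line JP meets ZG at E = (8/9, -1/9)
P = J + t·(E−J) with t = 2, so JP:PE = 2:-1

JP:PE = -2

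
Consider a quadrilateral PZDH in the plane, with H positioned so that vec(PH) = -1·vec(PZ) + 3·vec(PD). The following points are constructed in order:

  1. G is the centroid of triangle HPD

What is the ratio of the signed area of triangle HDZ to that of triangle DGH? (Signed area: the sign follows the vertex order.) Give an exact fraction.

[HDZ]:[DGH] = -3

Set P = (0, 0), Z = (1, 0), D = (0, 1), H = (-1, 3); any affine frame gives the same invariant.
1. G is the centroid of triangle HPD ⇒ G = (-1/3, 4/3)
2·[HDZ] = 1, 2·[DGH] = -1/3
[HDZ]:[DGH] = 1:-1/3 = -3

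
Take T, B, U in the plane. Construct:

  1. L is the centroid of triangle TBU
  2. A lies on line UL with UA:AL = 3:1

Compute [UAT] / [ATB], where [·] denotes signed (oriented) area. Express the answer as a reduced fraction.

Work in coordinates with T = (0, 0), B = (1, 0), U = (0, 1).
1. L is the centroid of triangle TBU ⇒ L = (1/3, 1/3)
2. A lies on line UL with UA:AL = 3:1 ⇒ A = (1/4, 1/2)
2·[UAT] = -1/4, 2·[ATB] = 1/2
[UAT]:[ATB] = -1/4:1/2 = -1/2

[UAT]:[ATB] = -1/2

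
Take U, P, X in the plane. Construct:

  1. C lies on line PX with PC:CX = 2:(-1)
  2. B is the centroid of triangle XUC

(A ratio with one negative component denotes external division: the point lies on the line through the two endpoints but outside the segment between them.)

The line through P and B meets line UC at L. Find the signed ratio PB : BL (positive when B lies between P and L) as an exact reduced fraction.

Assign U = (0, 0), P = (1, 0), X = (0, 1) — the answer is frame-independent, so this choice is without loss of generality.
1. C lies on line PX with PC:CX = 2:(-1) ⇒ C = (-1, 2)
2. B is the centroid of triangle XUC ⇒ B = (-1/3, 1)
line PB meets UC at L = (-3/5, 6/5)
B = P + t·(L−P) with t = 5/6, so PB:BL = 5/6:1/6

PB:BL = 5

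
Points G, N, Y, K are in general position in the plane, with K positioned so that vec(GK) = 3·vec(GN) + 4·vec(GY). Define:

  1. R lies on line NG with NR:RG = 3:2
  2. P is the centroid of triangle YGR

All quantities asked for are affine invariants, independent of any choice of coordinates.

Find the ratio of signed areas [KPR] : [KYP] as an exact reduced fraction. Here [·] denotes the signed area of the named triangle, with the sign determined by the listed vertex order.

Set G = (0, 0), N = (1, 0), Y = (0, 1), K = (3, 4); any affine frame gives the same invariant.
1. R lies on line NG with NR:RG = 3:2 ⇒ R = (2/5, 0)
2. P is the centroid of triangle YGR ⇒ P = (2/15, 1/3)
2·[KPR] = 29/15, 2·[KYP] = 12/5
[KPR]:[KYP] = 29/15:12/5 = 29/36

[KPR]:[KYP] = 29/36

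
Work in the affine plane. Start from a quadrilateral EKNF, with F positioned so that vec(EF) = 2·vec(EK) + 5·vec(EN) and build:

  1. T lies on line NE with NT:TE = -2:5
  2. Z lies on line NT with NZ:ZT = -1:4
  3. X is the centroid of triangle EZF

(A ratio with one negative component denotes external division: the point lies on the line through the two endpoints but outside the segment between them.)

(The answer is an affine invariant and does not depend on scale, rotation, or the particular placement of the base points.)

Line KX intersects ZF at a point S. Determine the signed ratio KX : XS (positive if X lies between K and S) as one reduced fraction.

Work in coordinates with E = (0, 0), K = (1, 0), N = (0, 1), F = (2, 5).
1. T lies on line NE with NT:TE = -2:5 ⇒ T = (0, 5/3)
2. Z lies on line NT with NZ:ZT = -1:4 ⇒ Z = (0, 7/9)
3. X is the centroid of triangle EZF ⇒ X = (2/3, 52/27)
line KX meets ZF at S = (45/71, 1352/639)
X = K + t·(S−K) with t = 71/78, so KX:XS = 71/78:7/78

KX:XS = 71/7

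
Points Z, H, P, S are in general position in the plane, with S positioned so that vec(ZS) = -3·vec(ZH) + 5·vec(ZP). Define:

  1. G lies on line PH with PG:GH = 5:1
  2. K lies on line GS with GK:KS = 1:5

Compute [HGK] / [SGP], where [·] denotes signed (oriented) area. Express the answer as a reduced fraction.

[HGK]:[SGP] = 1/30

Assign Z = (0, 0), H = (1, 0), P = (0, 1), S = (-3, 5) — the answer is frame-independent, so this choice is without loss of generality.
1. G lies on line PH with PG:GH = 5:1 ⇒ G = (5/6, 1/6)
2. K lies on line GS with GK:KS = 1:5 ⇒ K = (7/36, 35/36)
2·[HGK] = -1/36, 2·[SGP] = -5/6
[HGK]:[SGP] = -1/36:-5/6 = 1/30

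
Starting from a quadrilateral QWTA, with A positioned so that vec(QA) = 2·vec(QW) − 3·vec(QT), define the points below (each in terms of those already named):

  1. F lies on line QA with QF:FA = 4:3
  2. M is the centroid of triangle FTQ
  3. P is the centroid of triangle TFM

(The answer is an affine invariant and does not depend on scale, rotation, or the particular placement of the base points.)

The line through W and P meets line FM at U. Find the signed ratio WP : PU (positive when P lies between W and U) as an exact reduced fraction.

WP:PU = 61/8

Set Q = (0, 0), W = (1, 0), T = (0, 1), A = (2, -3); any affine frame gives the same invariant.
1. F lies on line QA with QF:FA = 4:3 ⇒ F = (8/7, -12/7)
2. M is the centroid of triangle FTQ ⇒ M = (8/21, -5/21)
3. P is the centroid of triangle TFM ⇒ P = (32/63, -20/63)
line WP meets FM at U = (568/1281, -460/1281)
P = W + t·(U−W) with t = 61/69, so WP:PU = 61/69:8/69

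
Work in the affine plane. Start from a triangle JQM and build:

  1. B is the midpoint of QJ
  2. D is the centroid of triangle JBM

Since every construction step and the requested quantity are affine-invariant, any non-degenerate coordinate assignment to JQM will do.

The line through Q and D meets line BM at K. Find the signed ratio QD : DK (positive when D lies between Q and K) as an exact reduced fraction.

QD:DK = -4

Assign J = (0, 0), Q = (1, 0), M = (0, 1) — the answer is frame-independent, so this choice is without loss of generality.
1. B is the midpoint of QJ ⇒ B = (1/2, 0)
2. D is the centroid of triangle JBM ⇒ D = (1/6, 1/3)
line QD meets BM at K = (3/8, 1/4)
D = Q + t·(K−Q) with t = 4/3, so QD:DK = 4/3:-1/3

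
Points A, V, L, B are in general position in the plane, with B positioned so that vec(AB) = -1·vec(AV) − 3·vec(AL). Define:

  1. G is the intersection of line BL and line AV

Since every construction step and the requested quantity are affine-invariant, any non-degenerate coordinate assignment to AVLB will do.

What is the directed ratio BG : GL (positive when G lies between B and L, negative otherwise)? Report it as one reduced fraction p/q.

BG:GL = 3

Choose coordinates A = (0, 0), V = (1, 0), L = (0, 1), B = (-1, -3).
1. G is the intersection of line BL and line AV ⇒ G = (-1/4, 0)
G = B + t·(L−B) with t = 3/4, so BG:GL = t:(1−t) = 3/4:1/4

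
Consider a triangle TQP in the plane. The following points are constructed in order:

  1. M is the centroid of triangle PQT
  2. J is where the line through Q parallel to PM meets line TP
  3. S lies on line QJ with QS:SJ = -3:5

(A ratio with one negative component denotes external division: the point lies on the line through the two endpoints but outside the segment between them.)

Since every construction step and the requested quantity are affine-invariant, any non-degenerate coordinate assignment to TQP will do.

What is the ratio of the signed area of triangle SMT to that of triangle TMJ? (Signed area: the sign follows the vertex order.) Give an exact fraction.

[SMT]:[TMJ] = 11/4

Choose coordinates T = (0, 0), Q = (1, 0), P = (0, 1).
1. M is the centroid of triangle PQT ⇒ M = (1/3, 1/3)
2. J is where the line through Q parallel to PM meets line TP ⇒ J = (0, 2)
3. S lies on line QJ with QS:SJ = -3:5 ⇒ S = (5/2, -3)
2·[SMT] = 11/6, 2·[TMJ] = 2/3
[SMT]:[TMJ] = 11/6:2/3 = 11/4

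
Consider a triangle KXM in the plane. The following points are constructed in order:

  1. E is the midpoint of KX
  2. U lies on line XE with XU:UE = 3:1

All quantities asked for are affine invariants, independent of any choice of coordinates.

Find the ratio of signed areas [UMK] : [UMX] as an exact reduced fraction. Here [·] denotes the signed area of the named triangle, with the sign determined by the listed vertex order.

Set K = (0, 0), X = (1, 0), M = (0, 1); any affine frame gives the same invariant.
1. E is the midpoint of KX ⇒ E = (1/2, 0)
2. U lies on line XE with XU:UE = 3:1 ⇒ U = (5/8, 0)
2·[UMK] = 5/8, 2·[UMX] = -3/8
[UMK]:[UMX] = 5/8:-3/8 = -5/3

[UMK]:[UMX] = -5/3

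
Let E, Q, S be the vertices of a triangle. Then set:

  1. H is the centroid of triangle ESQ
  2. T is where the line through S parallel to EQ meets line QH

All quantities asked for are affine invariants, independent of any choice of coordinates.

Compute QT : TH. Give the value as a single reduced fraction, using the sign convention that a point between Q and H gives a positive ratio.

QT:TH = -3/2

Work in coordinates with E = (0, 0), Q = (1, 0), S = (0, 1).
1. H is the centroid of triangle ESQ ⇒ H = (1/3, 1/3)
2. T is where the line through S parallel to EQ meets line QH ⇒ T = (-1, 1)
T = Q + t·(H−Q) with t = 3, so QT:TH = t:(1−t) = 3:-2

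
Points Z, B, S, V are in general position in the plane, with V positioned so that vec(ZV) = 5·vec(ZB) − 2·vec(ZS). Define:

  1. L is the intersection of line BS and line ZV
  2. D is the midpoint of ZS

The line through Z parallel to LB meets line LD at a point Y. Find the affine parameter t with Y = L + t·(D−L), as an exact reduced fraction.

t = 2

Work in coordinates with Z = (0, 0), B = (1, 0), S = (0, 1), V = (5, -2).
1. L is the intersection of line BS and line ZV ⇒ L = (5/3, -2/3)
2. D is the midpoint of ZS ⇒ D = (0, 1/2)
through Z parallel to LB: direction (-2/3, 2/3); meets LD at Y = (-5/3, 5/3)
Y = L + t·(D−L) with t = 2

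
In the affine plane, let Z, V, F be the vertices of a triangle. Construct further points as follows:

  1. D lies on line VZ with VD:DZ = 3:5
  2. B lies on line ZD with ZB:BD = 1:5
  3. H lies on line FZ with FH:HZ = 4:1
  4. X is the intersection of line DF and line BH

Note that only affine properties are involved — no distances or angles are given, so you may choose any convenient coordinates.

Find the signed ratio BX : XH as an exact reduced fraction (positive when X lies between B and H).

BX:XH = -25/24

Set Z = (0, 0), V = (1, 0), F = (0, 1); any affine frame gives the same invariant.
1. D lies on line VZ with VD:DZ = 3:5 ⇒ D = (5/8, 0)
2. B lies on line ZD with ZB:BD = 1:5 ⇒ B = (5/48, 0)
3. H lies on line FZ with FH:HZ = 4:1 ⇒ H = (0, 1/5)
4. X is the intersection of line DF and line BH ⇒ X = (-5/2, 5)
X = B + t·(H−B) with t = 25, so BX:XH = t:(1−t) = 25:-24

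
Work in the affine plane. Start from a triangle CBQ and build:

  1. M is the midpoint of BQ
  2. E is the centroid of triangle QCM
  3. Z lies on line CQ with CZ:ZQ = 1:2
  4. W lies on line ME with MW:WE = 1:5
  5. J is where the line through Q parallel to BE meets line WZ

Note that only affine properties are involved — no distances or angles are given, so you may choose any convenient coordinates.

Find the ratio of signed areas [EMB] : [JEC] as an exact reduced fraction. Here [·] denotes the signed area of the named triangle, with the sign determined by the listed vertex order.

Choose coordinates C = (0, 0), B = (1, 0), Q = (0, 1).
1. M is the midpoint of BQ ⇒ M = (1/2, 1/2)
2. E is the centroid of triangle QCM ⇒ E = (1/6, 1/2)
3. Z lies on line CQ with CZ:ZQ = 1:2 ⇒ Z = (0, 1/3)
4. W lies on line ME with MW:WE = 1:5 ⇒ W = (4/9, 1/2)
5. J is where the line through Q parallel to BE meets line WZ ⇒ J = (80/117, 23/39)
2·[EMB] = -1/6, 2·[JEC] = 19/78
[EMB]:[JEC] = -1/6:19/78 = -13/19

[EMB]:[JEC] = -13/19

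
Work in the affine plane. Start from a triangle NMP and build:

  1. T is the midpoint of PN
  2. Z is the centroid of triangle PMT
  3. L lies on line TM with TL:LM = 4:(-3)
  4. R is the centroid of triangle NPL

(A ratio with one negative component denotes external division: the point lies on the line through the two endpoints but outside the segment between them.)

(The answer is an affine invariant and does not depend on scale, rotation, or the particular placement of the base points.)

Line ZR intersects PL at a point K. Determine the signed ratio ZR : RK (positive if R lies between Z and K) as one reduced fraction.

Assign N = (0, 0), M = (1, 0), P = (0, 1) — the answer is frame-independent, so this choice is without loss of generality.
1. T is the midpoint of PN ⇒ T = (0, 1/2)
2. Z is the centroid of triangle PMT ⇒ Z = (1/3, 1/2)
3. L lies on line TM with TL:LM = 4:(-3) ⇒ L = (4, -3/2)
4. R is the centroid of triangle NPL ⇒ R = (4/3, -1/6)
line ZR meets PL at K = (-20/3, 31/6)
R = Z + t·(K−Z) with t = -1/7, so ZR:RK = -1/7:8/7

ZR:RK = -1/8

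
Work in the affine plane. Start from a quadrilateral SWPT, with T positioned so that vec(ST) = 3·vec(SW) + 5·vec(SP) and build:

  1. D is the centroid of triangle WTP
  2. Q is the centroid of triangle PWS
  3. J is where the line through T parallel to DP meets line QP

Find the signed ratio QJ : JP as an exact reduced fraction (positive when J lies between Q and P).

QJ:JP = -32/21

Assign S = (0, 0), W = (1, 0), P = (0, 1), T = (3, 5) — the answer is frame-independent, so this choice is without loss of generality.
1. D is the centroid of triangle WTP ⇒ D = (4/3, 2)
2. Q is the centroid of triangle PWS ⇒ Q = (1/3, 1/3)
3. J is where the line through T parallel to DP meets line QP ⇒ J = (-7/11, 25/11)
J = Q + t·(P−Q) with t = 32/11, so QJ:JP = t:(1−t) = 32/11:-21/11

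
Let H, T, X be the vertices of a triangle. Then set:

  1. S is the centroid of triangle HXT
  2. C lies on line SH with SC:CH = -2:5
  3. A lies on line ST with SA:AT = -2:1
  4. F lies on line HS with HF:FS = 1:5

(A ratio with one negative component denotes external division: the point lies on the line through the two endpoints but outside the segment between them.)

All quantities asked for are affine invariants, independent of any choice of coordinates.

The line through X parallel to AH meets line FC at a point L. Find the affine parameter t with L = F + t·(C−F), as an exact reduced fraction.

t = 14/9

Choose coordinates H = (0, 0), T = (1, 0), X = (0, 1).
1. S is the centroid of triangle HXT ⇒ S = (1/3, 1/3)
2. C lies on line SH with SC:CH = -2:5 ⇒ C = (5/9, 5/9)
3. A lies on line ST with SA:AT = -2:1 ⇒ A = (5/3, -1/3)
4. F lies on line HS with HF:FS = 1:5 ⇒ F = (1/18, 1/18)
through X parallel to AH: direction (-5/3, 1/3); meets FC at L = (5/6, 5/6)
L = F + t·(C−F) with t = 14/9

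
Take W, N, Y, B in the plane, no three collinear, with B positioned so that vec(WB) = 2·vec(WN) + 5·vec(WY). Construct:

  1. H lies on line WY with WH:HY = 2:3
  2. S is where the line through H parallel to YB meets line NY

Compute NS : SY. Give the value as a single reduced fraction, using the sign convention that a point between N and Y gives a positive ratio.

Assign W = (0, 0), N = (1, 0), Y = (0, 1), B = (2, 5) — the answer is frame-independent, so this choice is without loss of generality.
1. H lies on line WY with WH:HY = 2:3 ⇒ H = (0, 2/5)
2. S is where the line through H parallel to YB meets line NY ⇒ S = (1/5, 4/5)
S = N + t·(Y−N) with t = 4/5, so NS:SY = t:(1−t) = 4/5:1/5

NS:SY = 4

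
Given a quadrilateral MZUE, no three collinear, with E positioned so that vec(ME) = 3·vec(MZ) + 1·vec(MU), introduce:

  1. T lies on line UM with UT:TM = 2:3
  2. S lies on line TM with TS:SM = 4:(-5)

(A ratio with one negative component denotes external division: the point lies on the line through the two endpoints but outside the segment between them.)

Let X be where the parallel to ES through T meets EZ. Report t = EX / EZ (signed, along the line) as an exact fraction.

t = 36/35

Set M = (0, 0), Z = (1, 0), U = (0, 1), E = (3, 1); any affine frame gives the same invariant.
1. T lies on line UM with UT:TM = 2:3 ⇒ T = (0, 3/5)
2. S lies on line TM with TS:SM = 4:(-5) ⇒ S = (0, 3)
through T parallel to ES: direction (-3, 2); meets EZ at X = (33/35, -1/35)
X = E + t·(Z−E) with t = 36/35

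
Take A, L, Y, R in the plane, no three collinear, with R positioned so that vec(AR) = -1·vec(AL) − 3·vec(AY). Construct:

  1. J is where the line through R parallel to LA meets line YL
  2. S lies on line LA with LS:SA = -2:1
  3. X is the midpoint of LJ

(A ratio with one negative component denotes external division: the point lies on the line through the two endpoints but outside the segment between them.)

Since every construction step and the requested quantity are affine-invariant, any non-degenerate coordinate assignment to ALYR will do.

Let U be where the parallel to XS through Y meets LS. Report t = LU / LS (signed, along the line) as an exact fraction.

Choose coordinates A = (0, 0), L = (1, 0), Y = (0, 1), R = (-1, -3).
1. J is where the line through R parallel to LA meets line YL ⇒ J = (4, -3)
2. S lies on line LA with LS:SA = -2:1 ⇒ S = (-1, 0)
3. X is the midpoint of LJ ⇒ X = (5/2, -3/2)
through Y parallel to XS: direction (-7/2, 3/2); meets LS at U = (7/3, 0)
U = L + t·(S−L) with t = -2/3

t = -2/3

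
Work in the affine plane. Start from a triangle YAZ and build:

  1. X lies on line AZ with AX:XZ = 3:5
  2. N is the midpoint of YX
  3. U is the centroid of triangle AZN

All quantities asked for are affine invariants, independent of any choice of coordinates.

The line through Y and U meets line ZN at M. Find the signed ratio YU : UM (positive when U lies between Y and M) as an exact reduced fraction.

Work in coordinates with Y = (0, 0), A = (1, 0), Z = (0, 1).
1. X lies on line AZ with AX:XZ = 3:5 ⇒ X = (5/8, 3/8)
2. N is the midpoint of YX ⇒ N = (5/16, 3/16)
3. U is the centroid of triangle AZN ⇒ U = (7/16, 19/48)
line YU meets ZN at M = (105/368, 95/368)
U = Y + t·(M−Y) with t = 23/15, so YU:UM = 23/15:-8/15

YU:UM = -23/8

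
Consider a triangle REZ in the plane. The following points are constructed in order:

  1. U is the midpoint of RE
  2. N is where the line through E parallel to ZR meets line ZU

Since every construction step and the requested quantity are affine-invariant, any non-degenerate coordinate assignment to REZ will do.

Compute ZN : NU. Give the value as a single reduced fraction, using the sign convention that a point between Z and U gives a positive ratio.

Assign R = (0, 0), E = (1, 0), Z = (0, 1) — the answer is frame-independent, so this choice is without loss of generality.
1. U is the midpoint of RE ⇒ U = (1/2, 0)
2. N is where the line through E parallel to ZR meets line ZU ⇒ N = (1, -1)
N = Z + t·(U−Z) with t = 2, so ZN:NU = t:(1−t) = 2:-1

ZN:NU = -2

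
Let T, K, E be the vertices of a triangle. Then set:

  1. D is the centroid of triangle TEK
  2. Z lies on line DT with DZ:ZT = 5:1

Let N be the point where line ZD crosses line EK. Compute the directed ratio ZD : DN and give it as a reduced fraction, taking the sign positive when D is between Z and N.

ZD:DN = 5/3

Work in coordinates with T = (0, 0), K = (1, 0), E = (0, 1).
1. D is the centroid of triangle TEK ⇒ D = (1/3, 1/3)
2. Z lies on line DT with DZ:ZT = 5:1 ⇒ Z = (1/18, 1/18)
line ZD meets EK at N = (1/2, 1/2)
D = Z + t·(N−Z) with t = 5/8, so ZD:DN = 5/8:3/8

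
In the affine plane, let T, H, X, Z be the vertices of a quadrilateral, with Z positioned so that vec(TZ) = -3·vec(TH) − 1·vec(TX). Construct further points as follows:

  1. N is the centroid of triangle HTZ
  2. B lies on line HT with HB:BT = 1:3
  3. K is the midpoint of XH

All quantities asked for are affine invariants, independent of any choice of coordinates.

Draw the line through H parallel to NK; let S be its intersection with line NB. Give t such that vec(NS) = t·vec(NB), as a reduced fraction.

Work in coordinates with T = (0, 0), H = (1, 0), X = (0, 1), Z = (-3, -1).
1. N is the centroid of triangle HTZ ⇒ N = (-2/3, -1/3)
2. B lies on line HT with HB:BT = 1:3 ⇒ B = (3/4, 0)
3. K is the midpoint of XH ⇒ K = (1/2, 1/2)
through H parallel to NK: direction (7/6, 5/6); meets NB at S = (64/57, 5/57)
S = N + t·(B−N) with t = 24/19

t = 24/19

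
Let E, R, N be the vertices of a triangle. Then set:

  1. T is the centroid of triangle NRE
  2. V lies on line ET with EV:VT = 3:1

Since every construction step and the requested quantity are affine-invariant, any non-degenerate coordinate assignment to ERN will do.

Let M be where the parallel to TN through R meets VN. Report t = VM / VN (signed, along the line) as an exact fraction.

t = 5

Choose coordinates E = (0, 0), R = (1, 0), N = (0, 1).
1. T is the centroid of triangle NRE ⇒ T = (1/3, 1/3)
2. V lies on line ET with EV:VT = 3:1 ⇒ V = (1/4, 1/4)
through R parallel to TN: direction (-1/3, 2/3); meets VN at M = (-1, 4)
M = V + t·(N−V) with t = 5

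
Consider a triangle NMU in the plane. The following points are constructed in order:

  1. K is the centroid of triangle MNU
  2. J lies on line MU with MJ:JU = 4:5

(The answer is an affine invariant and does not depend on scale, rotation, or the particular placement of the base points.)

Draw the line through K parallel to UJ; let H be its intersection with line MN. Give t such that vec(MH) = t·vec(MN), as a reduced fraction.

t = 1/3

Assign N = (0, 0), M = (1, 0), U = (0, 1) — the answer is frame-independent, so this choice is without loss of generality.
1. K is the centroid of triangle MNU ⇒ K = (1/3, 1/3)
2. J lies on line MU with MJ:JU = 4:5 ⇒ J = (5/9, 4/9)
through K parallel to UJ: direction (5/9, -5/9); meets MN at H = (2/3, 0)
H = M + t·(N−M) with t = 1/3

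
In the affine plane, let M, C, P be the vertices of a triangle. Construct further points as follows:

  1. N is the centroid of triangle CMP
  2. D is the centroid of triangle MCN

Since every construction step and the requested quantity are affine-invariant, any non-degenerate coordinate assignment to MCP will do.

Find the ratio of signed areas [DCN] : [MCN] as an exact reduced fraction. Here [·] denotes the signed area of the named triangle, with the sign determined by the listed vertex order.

Work in coordinates with M = (0, 0), C = (1, 0), P = (0, 1).
1. N is the centroid of triangle CMP ⇒ N = (1/3, 1/3)
2. D is the centroid of triangle MCN ⇒ D = (4/9, 1/9)
2·[DCN] = 1/9, 2·[MCN] = 1/3
[DCN]:[MCN] = 1/9:1/3 = 1/3

[DCN]:[MCN] = 1/3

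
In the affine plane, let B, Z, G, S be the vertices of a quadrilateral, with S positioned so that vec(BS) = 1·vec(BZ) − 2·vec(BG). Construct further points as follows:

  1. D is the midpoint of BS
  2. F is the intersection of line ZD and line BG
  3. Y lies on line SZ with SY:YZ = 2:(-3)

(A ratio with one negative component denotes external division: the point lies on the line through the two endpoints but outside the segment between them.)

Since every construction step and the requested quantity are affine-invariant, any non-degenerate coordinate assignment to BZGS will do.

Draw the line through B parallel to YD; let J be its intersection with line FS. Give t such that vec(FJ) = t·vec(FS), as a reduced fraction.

Assign B = (0, 0), Z = (1, 0), G = (0, 1), S = (1, -2) — the answer is frame-independent, so this choice is without loss of generality.
1. D is the midpoint of BS ⇒ D = (1/2, -1)
2. F is the intersection of line ZD and line BG ⇒ F = (0, -2)
3. Y lies on line SZ with SY:YZ = 2:(-3) ⇒ Y = (1, -6)
through B parallel to YD: direction (-1/2, 5); meets FS at J = (1/5, -2)
J = F + t·(S−F) with t = 1/5

t = 1/5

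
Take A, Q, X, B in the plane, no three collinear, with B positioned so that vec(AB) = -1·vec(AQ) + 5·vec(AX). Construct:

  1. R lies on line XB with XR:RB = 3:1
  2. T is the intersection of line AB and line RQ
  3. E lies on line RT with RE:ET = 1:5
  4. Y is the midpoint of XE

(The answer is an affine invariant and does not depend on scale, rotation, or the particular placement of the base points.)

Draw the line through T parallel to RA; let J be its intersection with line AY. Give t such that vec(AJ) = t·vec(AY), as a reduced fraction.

Work in coordinates with A = (0, 0), Q = (1, 0), X = (0, 1), B = (-1, 5).
1. R lies on line XB with XR:RB = 3:1 ⇒ R = (-3/4, 4)
2. T is the intersection of line AB and line RQ ⇒ T = (-16/19, 80/19)
3. E lies on line RT with RE:ET = 1:5 ⇒ E = (-349/456, 230/57)
4. Y is the midpoint of XE ⇒ Y = (-349/912, 287/114)
through T parallel to RA: direction (3/4, -4); meets AY at J = (698/3097, -4592/3097)
J = A + t·(Y−A) with t = -96/163

t = -96/163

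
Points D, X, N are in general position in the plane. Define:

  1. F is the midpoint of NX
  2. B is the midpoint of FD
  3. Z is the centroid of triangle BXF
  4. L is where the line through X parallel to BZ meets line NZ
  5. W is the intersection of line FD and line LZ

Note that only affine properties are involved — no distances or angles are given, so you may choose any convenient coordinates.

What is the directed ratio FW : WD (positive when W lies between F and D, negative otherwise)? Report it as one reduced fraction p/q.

Set D = (0, 0), X = (1, 0), N = (0, 1); any affine frame gives the same invariant.
1. F is the midpoint of NX ⇒ F = (1/2, 1/2)
2. B is the midpoint of FD ⇒ B = (1/4, 1/4)
3. Z is the centroid of triangle BXF ⇒ Z = (7/12, 1/4)
4. L is where the line through X parallel to BZ meets line NZ ⇒ L = (7/9, 0)
5. W is the intersection of line FD and line LZ ⇒ W = (7/16, 7/16)
W = F + t·(D−F) with t = 1/8, so FW:WD = t:(1−t) = 1/8:7/8

FW:WD = 1/7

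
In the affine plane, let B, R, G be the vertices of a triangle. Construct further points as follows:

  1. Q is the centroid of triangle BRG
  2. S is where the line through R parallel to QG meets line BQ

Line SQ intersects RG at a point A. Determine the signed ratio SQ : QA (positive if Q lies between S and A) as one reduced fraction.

Work in coordinates with B = (0, 0), R = (1, 0), G = (0, 1).
1. Q is the centroid of triangle BRG ⇒ Q = (1/3, 1/3)
2. S is where the line through R parallel to QG meets line BQ ⇒ S = (2/3, 2/3)
line SQ meets RG at A = (1/2, 1/2)
Q = S + t·(A−S) with t = 2, so SQ:QA = 2:-1

SQ:QA = -2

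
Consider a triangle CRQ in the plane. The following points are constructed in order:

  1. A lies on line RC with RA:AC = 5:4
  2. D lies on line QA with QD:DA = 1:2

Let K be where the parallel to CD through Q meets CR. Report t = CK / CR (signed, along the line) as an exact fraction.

Work in coordinates with C = (0, 0), R = (1, 0), Q = (0, 1).
1. A lies on line RC with RA:AC = 5:4 ⇒ A = (4/9, 0)
2. D lies on line QA with QD:DA = 1:2 ⇒ D = (4/27, 2/3)
through Q parallel to CD: direction (4/27, 2/3); meets CR at K = (-2/9, 0)
K = C + t·(R−C) with t = -2/9

t = -2/9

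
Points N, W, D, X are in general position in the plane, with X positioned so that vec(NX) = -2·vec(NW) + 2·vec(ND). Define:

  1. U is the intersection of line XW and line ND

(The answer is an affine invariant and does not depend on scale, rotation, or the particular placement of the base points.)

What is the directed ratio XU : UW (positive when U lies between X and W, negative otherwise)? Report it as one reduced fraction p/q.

Work in coordinates with N = (0, 0), W = (1, 0), D = (0, 1), X = (-2, 2).
1. U is the intersection of line XW and line ND ⇒ U = (0, 2/3)
U = X + t·(W−X) with t = 2/3, so XU:UW = t:(1−t) = 2/3:1/3

XU:UW = 2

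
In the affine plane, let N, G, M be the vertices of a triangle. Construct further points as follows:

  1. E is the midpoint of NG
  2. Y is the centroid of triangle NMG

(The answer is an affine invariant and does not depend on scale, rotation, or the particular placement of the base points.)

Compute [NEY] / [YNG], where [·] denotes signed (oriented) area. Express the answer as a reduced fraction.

Set N = (0, 0), G = (1, 0), M = (0, 1); any affine frame gives the same invariant.
1. E is the midpoint of NG ⇒ E = (1/2, 0)
2. Y is the centroid of triangle NMG ⇒ Y = (1/3, 1/3)
2·[NEY] = 1/6, 2·[YNG] = 1/3
[NEY]:[YNG] = 1/6:1/3 = 1/2

[NEY]:[YNG] = 1/2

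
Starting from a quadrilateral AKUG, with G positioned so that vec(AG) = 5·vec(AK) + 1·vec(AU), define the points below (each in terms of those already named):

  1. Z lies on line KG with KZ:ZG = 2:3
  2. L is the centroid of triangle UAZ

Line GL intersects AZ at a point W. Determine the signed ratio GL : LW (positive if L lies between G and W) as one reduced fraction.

GL:LW = -4/13

Work in coordinates with A = (0, 0), K = (1, 0), U = (0, 1), G = (5, 1).
1. Z lies on line KG with KZ:ZG = 2:3 ⇒ Z = (13/5, 2/5)
2. L is the centroid of triangle UAZ ⇒ L = (13/15, 7/15)
line GL meets AZ at W = (143/10, 11/5)
L = G + t·(W−G) with t = -4/9, so GL:LW = -4/9:13/9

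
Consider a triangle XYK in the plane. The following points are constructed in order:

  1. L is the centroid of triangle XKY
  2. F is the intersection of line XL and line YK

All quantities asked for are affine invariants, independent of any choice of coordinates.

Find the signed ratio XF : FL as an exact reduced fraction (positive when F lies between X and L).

XF:FL = -3

Set X = (0, 0), Y = (1, 0), K = (0, 1); any affine frame gives the same invariant.
1. L is the centroid of triangle XKY ⇒ L = (1/3, 1/3)
2. F is the intersection of line XL and line YK ⇒ F = (1/2, 1/2)
F = X + t·(L−X) with t = 3/2, so XF:FL = t:(1−t) = 3/2:-1/2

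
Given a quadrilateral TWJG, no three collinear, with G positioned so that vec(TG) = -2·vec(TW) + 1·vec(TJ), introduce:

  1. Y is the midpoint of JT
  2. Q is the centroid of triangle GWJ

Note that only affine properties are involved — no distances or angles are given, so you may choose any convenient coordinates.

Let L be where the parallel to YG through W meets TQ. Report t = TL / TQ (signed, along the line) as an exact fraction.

t = 3/7

Assign T = (0, 0), W = (1, 0), J = (0, 1), G = (-2, 1) — the answer is frame-independent, so this choice is without loss of generality.
1. Y is the midpoint of JT ⇒ Y = (0, 1/2)
2. Q is the centroid of triangle GWJ ⇒ Q = (-1/3, 2/3)
through W parallel to YG: direction (-2, 1/2); meets TQ at L = (-1/7, 2/7)
L = T + t·(Q−T) with t = 3/7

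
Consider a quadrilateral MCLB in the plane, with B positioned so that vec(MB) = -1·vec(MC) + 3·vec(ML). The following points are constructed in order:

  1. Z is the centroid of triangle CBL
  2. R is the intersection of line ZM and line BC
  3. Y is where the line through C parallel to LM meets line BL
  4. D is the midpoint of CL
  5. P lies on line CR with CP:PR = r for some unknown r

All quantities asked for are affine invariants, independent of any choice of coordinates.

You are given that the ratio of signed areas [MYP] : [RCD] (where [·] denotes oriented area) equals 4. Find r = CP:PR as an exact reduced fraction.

Assign M = (0, 0), C = (1, 0), L = (0, 1), B = (-1, 3) — the answer is frame-independent, so this choice is without loss of generality.
1. Z is the centroid of triangle CBL ⇒ Z = (0, 4/3)
2. R is the intersection of line ZM and line BC ⇒ R = (0, 3/2)
3. Y is where the line through C parallel to LM meets line BL ⇒ Y = (1, -1)
4. D is the midpoint of CL ⇒ D = (1/2, 1/2)
5. With CP:PR = r, write λ = r/(r+1) so P = C + λ·(R−C); P is affine-linear in λ
Every point depending on P is an affine combination of P and λ-independent points, so each such coordinate is linear in λ; the λ² term in each signed area is a multiple of (R−C)×(R−C) = 0, so 2·[MYP] and 2·[RCD] are each linear in λ. Evaluating at λ=0 and λ=1:
  2·[MYP] = 1/2·λ + 1,   2·[RCD] = -1/4
So [MYP]:[RCD] = (1/2·λ + 1) / (-1/4). Setting this equal to 4:
  1/2·λ + 1 = 4·(-1/4)  ⇒  λ = -4
Then r = λ/(1−λ) = (-4)/(5) = -4/5. Check: with r = -4/5, P = (5, -6) and [MYP]:[RCD] = 4 as required.

r = -4/5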